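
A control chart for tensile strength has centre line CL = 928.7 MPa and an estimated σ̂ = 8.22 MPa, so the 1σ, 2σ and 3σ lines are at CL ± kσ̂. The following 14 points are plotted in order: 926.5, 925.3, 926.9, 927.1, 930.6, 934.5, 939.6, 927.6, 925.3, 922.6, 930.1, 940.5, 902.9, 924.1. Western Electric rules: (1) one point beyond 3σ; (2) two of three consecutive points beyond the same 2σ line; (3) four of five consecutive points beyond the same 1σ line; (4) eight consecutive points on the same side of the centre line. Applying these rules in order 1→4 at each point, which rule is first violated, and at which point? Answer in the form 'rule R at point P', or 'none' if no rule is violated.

Zone of each point (C = within 1σ̂, B = 1σ̂–2σ̂, A = 2σ̂–3σ̂, * = beyond 3σ̂; sign = side of CL): 1:-C, 2:-C, 3:-C, 4:-C, 5:+C, 6:+C, 7:+B, 8:-C, 9:-C, 10:-C, 11:+C, 12:+B, 13:-*, 14:-C
Rule 1 (one point beyond the 3σ limits) is satisfied at point 13.

rule 1 at point 13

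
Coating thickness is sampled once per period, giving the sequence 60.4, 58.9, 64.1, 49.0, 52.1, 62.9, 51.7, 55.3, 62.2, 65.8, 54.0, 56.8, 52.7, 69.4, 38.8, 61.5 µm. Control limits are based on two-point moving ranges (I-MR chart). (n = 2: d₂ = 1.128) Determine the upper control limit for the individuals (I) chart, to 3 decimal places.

X̄ = (60.4 + 58.9 + 64.1 + 49.0 + 52.1 + 62.9 + 51.7 + 55.3 + 62.2 + 65.8 + 54.0 + 56.8 + 52.7 + 69.4 + 38.8 + 61.5) / 16 = 57.2250
Moving ranges: 1.5, 5.2, 15.1, 3.1, 10.8, 11.2, 3.6, 6.9, 3.6, 11.8, 2.8, 4.1, 16.7, 30.6, 22.7; M̄R̄ = 149.7000 / 15 = 9.9800
UCL = X̄ + 3·M̄R̄/d₂ = 57.2250 + 3 × 9.9800 / 1.128 = 83.7676

83.768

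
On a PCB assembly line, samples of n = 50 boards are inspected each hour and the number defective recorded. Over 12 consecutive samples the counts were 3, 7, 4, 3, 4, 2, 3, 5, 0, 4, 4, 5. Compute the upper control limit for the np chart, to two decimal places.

9.20

p̄ = Σdᵢ / (k·n) = 44 / (12 × 50) = 0.07333
UCL = np̄ + 3·√(np̄(1−p̄)) = 3.6667 + 3 × √(3.6667×0.92667) = 3.6667 + 3 × 1.8433 = 9.1966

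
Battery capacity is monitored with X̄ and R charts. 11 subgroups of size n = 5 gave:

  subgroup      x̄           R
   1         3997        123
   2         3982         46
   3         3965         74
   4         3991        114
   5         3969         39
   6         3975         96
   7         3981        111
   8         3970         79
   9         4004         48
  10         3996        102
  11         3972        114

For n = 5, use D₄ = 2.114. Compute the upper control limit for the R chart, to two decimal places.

181.80

R̄ = (123 + 46 + 74 + 114 + 39 + 96 + 111 + 79 + 48 + 102 + 114) / 11 = 946.0000 / 11 = 86.0000
UCL_R = D₄·R̄ = 2.114 × 86.0000 = 181.8040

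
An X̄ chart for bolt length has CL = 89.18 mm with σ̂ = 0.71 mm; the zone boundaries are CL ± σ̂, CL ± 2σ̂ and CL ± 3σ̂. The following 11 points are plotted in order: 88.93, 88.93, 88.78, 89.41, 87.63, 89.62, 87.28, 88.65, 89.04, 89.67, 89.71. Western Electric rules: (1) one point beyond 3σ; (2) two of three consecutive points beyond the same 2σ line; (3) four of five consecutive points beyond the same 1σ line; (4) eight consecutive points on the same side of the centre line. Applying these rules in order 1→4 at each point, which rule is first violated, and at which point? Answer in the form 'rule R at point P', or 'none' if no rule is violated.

rule 2 at point 7

Zone of each point (C = within 1σ̂, B = 1σ̂–2σ̂, A = 2σ̂–3σ̂, * = beyond 3σ̂; sign = side of CL): 1:-C, 2:-C, 3:-C, 4:+C, 5:-A, 6:+C, 7:-A, 8:-C, 9:-C, 10:+C, 11:+C
Rule 2 (two of three consecutive points beyond the same 2σ limit) is satisfied at point 7.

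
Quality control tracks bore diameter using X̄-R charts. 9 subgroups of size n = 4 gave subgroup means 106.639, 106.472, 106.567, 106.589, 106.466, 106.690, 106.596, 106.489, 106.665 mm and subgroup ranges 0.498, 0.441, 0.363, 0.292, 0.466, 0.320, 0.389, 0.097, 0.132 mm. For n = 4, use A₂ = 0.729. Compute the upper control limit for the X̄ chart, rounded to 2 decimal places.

X̄̄ = (106.639 + 106.472 + 106.567 + 106.589 + 106.466 + 106.690 + 106.596 + 106.489 + 106.665) / 9 = 959.1730 / 9 = 106.5748
R̄ = (0.498 + 0.441 + 0.363 + 0.292 + 0.466 + 0.320 + 0.389 + 0.097 + 0.132) / 9 = 2.9980 / 9 = 0.3331
UCL = X̄̄ + A₂·R̄ = 106.5748 + 0.729 × 0.3331 = 106.8176

106.82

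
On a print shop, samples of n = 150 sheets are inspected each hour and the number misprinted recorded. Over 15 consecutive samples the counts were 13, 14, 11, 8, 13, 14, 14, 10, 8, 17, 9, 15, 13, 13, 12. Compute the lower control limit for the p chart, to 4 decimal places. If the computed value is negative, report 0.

p̄ = Σdᵢ / (k·n) = 184 / (15 × 150) = 0.08178
LCL = p̄ − 3·√(p̄(1−p̄)/n) = 0.08178 − 3 × 0.02237 = 0.01466

0.0147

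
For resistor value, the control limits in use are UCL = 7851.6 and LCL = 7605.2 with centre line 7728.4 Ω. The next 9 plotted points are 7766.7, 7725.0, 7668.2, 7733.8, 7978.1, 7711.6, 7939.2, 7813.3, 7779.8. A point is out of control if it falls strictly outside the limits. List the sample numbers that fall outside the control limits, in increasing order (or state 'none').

5, 7

Compare each point to [7605.2, 7851.6]: sample 5 = 7978.1 > UCL; sample 7 = 7939.2 > UCL.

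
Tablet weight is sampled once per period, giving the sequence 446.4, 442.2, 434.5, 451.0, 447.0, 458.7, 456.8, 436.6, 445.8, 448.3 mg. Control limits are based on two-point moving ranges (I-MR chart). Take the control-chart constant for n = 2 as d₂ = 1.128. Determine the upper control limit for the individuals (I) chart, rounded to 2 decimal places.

469.75

X̄ = (446.4 + 442.2 + 434.5 + 451.0 + 447.0 + 458.7 + 456.8 + 436.6 + 445.8 + 448.3) / 10 = 446.7300
Moving ranges: 4.2, 7.7, 16.5, 4.0, 11.7, 1.9, 20.2, 9.2, 2.5; M̄R̄ = 77.9000 / 9 = 8.6556
UCL = X̄ + 3·M̄R̄/d₂ = 446.7300 + 3 × 8.6556 / 1.128 = 469.7501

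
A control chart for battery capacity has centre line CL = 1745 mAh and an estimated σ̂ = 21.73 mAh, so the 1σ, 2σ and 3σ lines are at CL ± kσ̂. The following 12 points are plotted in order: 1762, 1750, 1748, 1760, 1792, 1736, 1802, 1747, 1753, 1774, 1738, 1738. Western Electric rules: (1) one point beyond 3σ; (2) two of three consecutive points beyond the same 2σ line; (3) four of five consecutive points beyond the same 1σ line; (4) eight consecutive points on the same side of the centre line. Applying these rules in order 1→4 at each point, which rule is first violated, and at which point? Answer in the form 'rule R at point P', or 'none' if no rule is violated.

rule 2 at point 7

Zone of each point (C = within 1σ̂, B = 1σ̂–2σ̂, A = 2σ̂–3σ̂, * = beyond 3σ̂; sign = side of CL): 1:+C, 2:+C, 3:+C, 4:+C, 5:+A, 6:-C, 7:+A, 8:+C, 9:+C, 10:+B, 11:-C, 12:-C
Rule 2 (two of three consecutive points beyond the same 2σ limit) is satisfied at point 7.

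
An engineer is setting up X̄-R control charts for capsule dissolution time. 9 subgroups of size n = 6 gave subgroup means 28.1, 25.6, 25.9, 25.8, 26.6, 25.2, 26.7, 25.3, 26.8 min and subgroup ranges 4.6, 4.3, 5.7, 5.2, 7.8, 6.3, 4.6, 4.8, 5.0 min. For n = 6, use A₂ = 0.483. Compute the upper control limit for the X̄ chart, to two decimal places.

28.81

X̄̄ = (28.1 + 25.6 + 25.9 + 25.8 + 26.6 + 25.2 + 26.7 + 25.3 + 26.8) / 9 = 236.0000 / 9 = 26.2222
R̄ = (4.6 + 4.3 + 5.7 + 5.2 + 7.8 + 6.3 + 4.6 + 4.8 + 5.0) / 9 = 48.3000 / 9 = 5.3667
UCL = X̄̄ + A₂·R̄ = 26.2222 + 0.483 × 5.3667 = 28.8143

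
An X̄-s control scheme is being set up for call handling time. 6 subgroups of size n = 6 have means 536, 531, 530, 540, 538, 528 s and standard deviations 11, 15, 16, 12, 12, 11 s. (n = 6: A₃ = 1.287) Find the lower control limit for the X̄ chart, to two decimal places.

X̄̄ = (536 + 531 + 530 + 540 + 538 + 528) / 6 = 533.8333
s̄ = (11 + 15 + 16 + 12 + 12 + 11) / 6 = 12.8333
LCL = X̄̄ − A₃·s̄ = 533.8333 − 1.287 × 12.8333 = 517.3168

517.32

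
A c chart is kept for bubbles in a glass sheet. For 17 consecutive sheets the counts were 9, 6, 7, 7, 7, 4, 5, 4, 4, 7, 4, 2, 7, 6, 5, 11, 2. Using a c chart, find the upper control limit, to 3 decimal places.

c̄ = (9 + 6 + 7 + 7 + 7 + 4 + 5 + 4 + 4 + 7 + 4 + 2 + 7 + 6 + 5 + 11 + 2) / 17 = 97 / 17 = 5.7059
UCL = c̄ + 3√c̄ = 5.7059 + 3 × √5.7059 = 5.7059 + 3 × 2.3887 = 12.8720

12.872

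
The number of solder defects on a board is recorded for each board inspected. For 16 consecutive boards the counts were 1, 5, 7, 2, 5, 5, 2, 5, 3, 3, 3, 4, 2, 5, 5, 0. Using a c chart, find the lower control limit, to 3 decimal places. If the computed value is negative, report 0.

0.000

c̄ = (1 + 5 + 7 + 2 + 5 + 5 + 2 + 5 + 3 + 3 + 3 + 4 + 2 + 5 + 5 + 0) / 16 = 57 / 16 = 3.5625
LCL = c̄ − 3√c̄ = 3.5625 − 3 × 1.8875 = -2.0999 → 0 (cannot be negative)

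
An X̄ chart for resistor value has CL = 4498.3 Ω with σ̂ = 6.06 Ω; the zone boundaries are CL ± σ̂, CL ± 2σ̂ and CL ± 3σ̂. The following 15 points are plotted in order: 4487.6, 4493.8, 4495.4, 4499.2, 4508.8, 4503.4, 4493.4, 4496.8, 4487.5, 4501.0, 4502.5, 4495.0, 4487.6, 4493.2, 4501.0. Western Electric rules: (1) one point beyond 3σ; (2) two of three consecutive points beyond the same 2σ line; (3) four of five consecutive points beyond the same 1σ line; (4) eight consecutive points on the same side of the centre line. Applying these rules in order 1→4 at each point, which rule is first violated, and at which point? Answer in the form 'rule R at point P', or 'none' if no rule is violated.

none

Zone of each point (C = within 1σ̂, B = 1σ̂–2σ̂, A = 2σ̂–3σ̂, * = beyond 3σ̂; sign = side of CL): 1:-B, 2:-C, 3:-C, 4:+C, 5:+B, 6:+C, 7:-C, 8:-C, 9:-B, 10:+C, 11:+C, 12:-C, 13:-B, 14:-C, 15:+C
No rule fires across all 15 points.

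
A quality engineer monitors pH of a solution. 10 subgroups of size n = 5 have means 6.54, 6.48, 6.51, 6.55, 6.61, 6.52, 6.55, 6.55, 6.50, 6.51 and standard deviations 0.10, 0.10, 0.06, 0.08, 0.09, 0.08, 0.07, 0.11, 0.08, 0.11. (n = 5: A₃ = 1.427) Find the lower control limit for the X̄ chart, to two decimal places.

X̄̄ = (6.54 + 6.48 + 6.51 + 6.55 + 6.61 + 6.52 + 6.55 + 6.55 + 6.50 + 6.51) / 10 = 6.5320
s̄ = (0.10 + 0.10 + 0.06 + 0.08 + 0.09 + 0.08 + 0.07 + 0.11 + 0.08 + 0.11) / 10 = 0.0880
LCL = X̄̄ − A₃·s̄ = 6.5320 − 1.427 × 0.0880 = 6.4064

6.41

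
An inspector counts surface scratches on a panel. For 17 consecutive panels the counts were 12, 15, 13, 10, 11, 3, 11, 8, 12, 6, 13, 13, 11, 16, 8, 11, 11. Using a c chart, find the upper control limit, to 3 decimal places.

20.693

c̄ = (12 + 15 + 13 + 10 + 11 + 3 + 11 + 8 + 12 + 6 + 13 + 13 + 11 + 16 + 8 + 11 + 11) / 17 = 184 / 17 = 10.8235
UCL = c̄ + 3√c̄ = 10.8235 + 3 × √10.8235 = 10.8235 + 3 × 3.2899 = 20.6933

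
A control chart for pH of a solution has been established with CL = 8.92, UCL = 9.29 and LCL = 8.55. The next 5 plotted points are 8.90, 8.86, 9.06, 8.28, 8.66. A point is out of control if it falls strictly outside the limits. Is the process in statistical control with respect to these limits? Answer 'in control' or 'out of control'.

Compare each point to [8.55, 9.29]: sample 4 = 8.28 < LCL.

out of control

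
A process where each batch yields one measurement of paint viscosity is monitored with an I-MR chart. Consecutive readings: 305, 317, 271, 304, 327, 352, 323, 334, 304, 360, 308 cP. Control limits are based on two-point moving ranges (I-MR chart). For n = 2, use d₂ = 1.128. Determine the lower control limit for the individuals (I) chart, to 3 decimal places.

234.328

X̄ = (305 + 317 + 271 + 304 + 327 + 352 + 323 + 334 + 304 + 360 + 308) / 11 = 318.6364
Moving ranges: 12, 46, 33, 23, 25, 29, 11, 30, 56, 52; M̄R̄ = 317.0000 / 10 = 31.7000
LCL = X̄ − 3·M̄R̄/d₂ = 318.6364 − 3 × 31.7000 / 1.128 = 234.3279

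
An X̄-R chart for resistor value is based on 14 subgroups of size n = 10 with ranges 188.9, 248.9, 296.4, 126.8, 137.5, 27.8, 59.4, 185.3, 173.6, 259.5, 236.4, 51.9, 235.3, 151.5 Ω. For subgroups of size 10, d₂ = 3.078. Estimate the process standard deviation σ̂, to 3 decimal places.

55.212

R̄ = (188.9 + 248.9 + 296.4 + 126.8 + 137.5 + 27.8 + 59.4 + 185.3 + 173.6 + 259.5 + 236.4 + 51.9 + 235.3 + 151.5) / 14 = 169.9429
σ̂ = R̄ / d₂ = 169.9429 / 3.078 = 55.2121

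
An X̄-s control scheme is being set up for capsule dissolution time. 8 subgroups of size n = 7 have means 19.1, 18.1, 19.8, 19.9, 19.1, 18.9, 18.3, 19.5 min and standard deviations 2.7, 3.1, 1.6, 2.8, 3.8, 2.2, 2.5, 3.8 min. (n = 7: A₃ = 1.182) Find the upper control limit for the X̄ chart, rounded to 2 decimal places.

22.41

X̄̄ = (19.1 + 18.1 + 19.8 + 19.9 + 19.1 + 18.9 + 18.3 + 19.5) / 8 = 19.0875
s̄ = (2.7 + 3.1 + 1.6 + 2.8 + 3.8 + 2.2 + 2.5 + 3.8) / 8 = 2.8125
UCL = X̄̄ + A₃·s̄ = 19.0875 + 1.182 × 2.8125 = 22.4119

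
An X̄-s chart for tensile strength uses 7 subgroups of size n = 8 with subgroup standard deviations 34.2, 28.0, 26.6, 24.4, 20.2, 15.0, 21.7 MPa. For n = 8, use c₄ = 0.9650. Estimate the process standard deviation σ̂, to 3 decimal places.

s̄ = (34.2 + 28.0 + 26.6 + 24.4 + 20.2 + 15.0 + 21.7) / 7 = 24.3000
σ̂ = s̄ / c₄ = 24.3000 / 0.9650 = 25.1813

25.181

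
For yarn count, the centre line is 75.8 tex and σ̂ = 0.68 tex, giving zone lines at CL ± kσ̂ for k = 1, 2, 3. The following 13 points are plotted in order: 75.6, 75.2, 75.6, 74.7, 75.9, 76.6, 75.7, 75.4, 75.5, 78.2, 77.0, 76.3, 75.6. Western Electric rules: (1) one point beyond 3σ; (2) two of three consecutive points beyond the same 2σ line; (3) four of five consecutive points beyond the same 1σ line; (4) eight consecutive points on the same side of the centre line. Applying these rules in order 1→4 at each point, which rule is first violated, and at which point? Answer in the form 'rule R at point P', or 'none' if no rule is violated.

Zone of each point (C = within 1σ̂, B = 1σ̂–2σ̂, A = 2σ̂–3σ̂, * = beyond 3σ̂; sign = side of CL): 1:-C, 2:-C, 3:-C, 4:-B, 5:+C, 6:+B, 7:-C, 8:-C, 9:-C, 10:+*, 11:+B, 12:+C, 13:-C
Rule 1 (one point beyond the 3σ limits) is satisfied at point 10.

rule 1 at point 10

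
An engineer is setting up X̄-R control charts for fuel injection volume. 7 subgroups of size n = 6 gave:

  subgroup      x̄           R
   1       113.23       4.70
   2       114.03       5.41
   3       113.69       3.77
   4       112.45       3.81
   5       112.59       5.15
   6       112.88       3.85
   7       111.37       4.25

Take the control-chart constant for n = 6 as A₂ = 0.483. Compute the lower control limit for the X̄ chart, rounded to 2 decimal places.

X̄̄ = (113.23 + 114.03 + 113.69 + 112.45 + 112.59 + 112.88 + 111.37) / 7 = 790.2400 / 7 = 112.8914
R̄ = (4.70 + 5.41 + 3.77 + 3.81 + 5.15 + 3.85 + 4.25) / 7 = 30.9400 / 7 = 4.4200
LCL = X̄̄ − A₂·R̄ = 112.8914 − 0.483 × 4.4200 = 110.7566

110.76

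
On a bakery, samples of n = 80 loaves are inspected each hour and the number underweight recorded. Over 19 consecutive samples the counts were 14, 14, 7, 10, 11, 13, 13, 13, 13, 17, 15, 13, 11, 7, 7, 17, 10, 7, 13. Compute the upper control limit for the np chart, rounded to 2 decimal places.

p̄ = Σdᵢ / (k·n) = 225 / (19 × 80) = 0.14803
UCL = np̄ + 3·√(np̄(1−p̄)) = 11.8421 + 3 × √(11.8421×0.85197) = 11.8421 + 3 × 3.1763 = 21.3711

21.37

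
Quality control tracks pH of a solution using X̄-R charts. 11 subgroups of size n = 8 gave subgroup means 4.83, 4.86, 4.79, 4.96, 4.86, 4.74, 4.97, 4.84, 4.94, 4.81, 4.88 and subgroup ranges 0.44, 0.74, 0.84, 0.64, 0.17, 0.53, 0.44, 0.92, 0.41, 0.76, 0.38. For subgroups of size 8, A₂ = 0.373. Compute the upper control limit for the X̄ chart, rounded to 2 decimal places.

X̄̄ = (4.83 + 4.86 + 4.79 + 4.96 + 4.86 + 4.74 + 4.97 + 4.84 + 4.94 + 4.81 + 4.88) / 11 = 53.4800 / 11 = 4.8618
R̄ = (0.44 + 0.74 + 0.84 + 0.64 + 0.17 + 0.53 + 0.44 + 0.92 + 0.41 + 0.76 + 0.38) / 11 = 6.2700 / 11 = 0.5700
UCL = X̄̄ + A₂·R̄ = 4.8618 + 0.373 × 0.5700 = 5.0744

5.07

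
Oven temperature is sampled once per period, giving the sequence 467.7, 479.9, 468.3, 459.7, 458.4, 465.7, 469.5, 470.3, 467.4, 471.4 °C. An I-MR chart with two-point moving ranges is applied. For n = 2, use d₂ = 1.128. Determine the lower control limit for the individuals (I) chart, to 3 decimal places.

X̄ = (467.7 + 479.9 + 468.3 + 459.7 + 458.4 + 465.7 + 469.5 + 470.3 + 467.4 + 471.4) / 10 = 467.8300
Moving ranges: 12.2, 11.6, 8.6, 1.3, 7.3, 3.8, 0.8, 2.9, 4.0; M̄R̄ = 52.5000 / 9 = 5.8333
LCL = X̄ − 3·M̄R̄/d₂ = 467.8300 − 3 × 5.8333 / 1.128 = 452.3158

452.316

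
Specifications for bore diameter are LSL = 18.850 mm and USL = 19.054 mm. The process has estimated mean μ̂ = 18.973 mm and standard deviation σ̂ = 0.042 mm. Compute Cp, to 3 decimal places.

Cp = (USL − LSL) / (6σ̂) = (19.054 − 18.850) / (6 × 0.042) = 0.2040 / 0.2520 = 0.8095

0.810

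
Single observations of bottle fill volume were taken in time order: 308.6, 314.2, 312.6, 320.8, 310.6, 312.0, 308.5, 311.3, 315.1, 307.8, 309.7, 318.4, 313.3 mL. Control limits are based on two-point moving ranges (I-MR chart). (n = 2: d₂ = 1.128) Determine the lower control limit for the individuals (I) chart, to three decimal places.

X̄ = (308.6 + 314.2 + 312.6 + 320.8 + 310.6 + 312.0 + 308.5 + 311.3 + 315.1 + 307.8 + 309.7 + 318.4 + 313.3) / 13 = 312.5308
Moving ranges: 5.6, 1.6, 8.2, 10.2, 1.4, 3.5, 2.8, 3.8, 7.3, 1.9, 8.7, 5.1; M̄R̄ = 60.1000 / 12 = 5.0083
LCL = X̄ − 3·M̄R̄/d₂ = 312.5308 − 3 × 5.0083 / 1.128 = 299.2107

299.211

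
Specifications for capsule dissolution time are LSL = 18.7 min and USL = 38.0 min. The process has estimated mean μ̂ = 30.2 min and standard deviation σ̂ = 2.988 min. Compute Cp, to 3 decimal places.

1.077

Cp = (USL − LSL) / (6σ̂) = (38.0 − 18.7) / (6 × 2.988) = 19.3000 / 17.9280 = 1.0765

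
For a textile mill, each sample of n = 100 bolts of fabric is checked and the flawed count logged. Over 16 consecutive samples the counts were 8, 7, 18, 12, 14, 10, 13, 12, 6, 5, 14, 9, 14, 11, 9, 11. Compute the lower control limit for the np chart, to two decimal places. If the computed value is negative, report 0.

1.50

p̄ = Σdᵢ / (k·n) = 173 / (16 × 100) = 0.10812
LCL = np̄ − 3·√(np̄(1−p̄)) = 10.8125 − 3 × 3.1054 = 1.4964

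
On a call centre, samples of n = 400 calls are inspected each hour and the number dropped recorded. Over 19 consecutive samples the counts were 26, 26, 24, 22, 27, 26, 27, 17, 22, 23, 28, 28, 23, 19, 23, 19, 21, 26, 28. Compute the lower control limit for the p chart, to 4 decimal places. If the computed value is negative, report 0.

0.0243

p̄ = Σdᵢ / (k·n) = 455 / (19 × 400) = 0.05987
LCL = p̄ − 3·√(p̄(1−p̄)/n) = 0.05987 − 3 × 0.01186 = 0.02428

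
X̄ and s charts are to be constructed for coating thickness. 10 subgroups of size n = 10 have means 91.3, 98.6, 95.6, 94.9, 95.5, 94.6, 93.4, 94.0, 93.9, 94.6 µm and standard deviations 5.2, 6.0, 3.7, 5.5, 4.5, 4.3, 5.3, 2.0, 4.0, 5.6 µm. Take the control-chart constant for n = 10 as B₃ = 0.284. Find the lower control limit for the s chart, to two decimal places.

1.31

s̄ = (5.2 + 6.0 + 3.7 + 5.5 + 4.5 + 4.3 + 5.3 + 2.0 + 4.0 + 5.6) / 10 = 4.6100
LCL_s = B₃·s̄ = 0.284 × 4.6100 = 1.3092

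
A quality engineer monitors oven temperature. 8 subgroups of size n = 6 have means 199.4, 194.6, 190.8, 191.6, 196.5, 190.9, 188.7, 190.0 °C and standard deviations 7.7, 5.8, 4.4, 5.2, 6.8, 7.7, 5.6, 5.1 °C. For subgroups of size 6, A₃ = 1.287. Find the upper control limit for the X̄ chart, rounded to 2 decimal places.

200.58

X̄̄ = (199.4 + 194.6 + 190.8 + 191.6 + 196.5 + 190.9 + 188.7 + 190.0) / 8 = 192.8125
s̄ = (7.7 + 5.8 + 4.4 + 5.2 + 6.8 + 7.7 + 5.6 + 5.1) / 8 = 6.0375
UCL = X̄̄ + A₃·s̄ = 192.8125 + 1.287 × 6.0375 = 200.5828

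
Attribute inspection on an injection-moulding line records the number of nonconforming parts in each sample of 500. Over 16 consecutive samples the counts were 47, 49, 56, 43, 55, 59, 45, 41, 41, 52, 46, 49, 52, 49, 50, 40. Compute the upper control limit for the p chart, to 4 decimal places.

p̄ = Σdᵢ / (k·n) = 774 / (16 × 500) = 0.09675
UCL = p̄ + 3·√(p̄(1−p̄)/n) = 0.09675 + 3 × √(0.09675×0.90325/500) = 0.09675 + 3 × 0.01322 = 0.13641

0.1364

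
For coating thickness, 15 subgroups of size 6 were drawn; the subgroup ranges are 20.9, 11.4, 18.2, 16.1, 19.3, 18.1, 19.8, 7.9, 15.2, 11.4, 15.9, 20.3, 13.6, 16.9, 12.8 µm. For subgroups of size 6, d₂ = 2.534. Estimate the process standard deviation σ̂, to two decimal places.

6.26

R̄ = (20.9 + 11.4 + 18.2 + 16.1 + 19.3 + 18.1 + 19.8 + 7.9 + 15.2 + 11.4 + 15.9 + 20.3 + 13.6 + 16.9 + 12.8) / 15 = 15.8533
σ̂ = R̄ / d₂ = 15.8533 / 2.534 = 6.2562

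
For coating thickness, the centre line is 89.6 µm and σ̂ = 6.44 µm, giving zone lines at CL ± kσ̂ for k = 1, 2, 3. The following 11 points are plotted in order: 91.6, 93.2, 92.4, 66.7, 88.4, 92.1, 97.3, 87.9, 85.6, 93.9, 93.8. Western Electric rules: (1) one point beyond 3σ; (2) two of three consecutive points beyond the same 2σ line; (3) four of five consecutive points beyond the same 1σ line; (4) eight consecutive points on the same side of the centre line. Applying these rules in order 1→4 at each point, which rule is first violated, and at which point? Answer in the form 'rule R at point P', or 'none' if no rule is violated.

rule 1 at point 4

Zone of each point (C = within 1σ̂, B = 1σ̂–2σ̂, A = 2σ̂–3σ̂, * = beyond 3σ̂; sign = side of CL): 1:+C, 2:+C, 3:+C, 4:-*, 5:-C, 6:+C, 7:+B, 8:-C, 9:-C, 10:+C, 11:+C
Rule 1 (one point beyond the 3σ limits) is satisfied at point 4.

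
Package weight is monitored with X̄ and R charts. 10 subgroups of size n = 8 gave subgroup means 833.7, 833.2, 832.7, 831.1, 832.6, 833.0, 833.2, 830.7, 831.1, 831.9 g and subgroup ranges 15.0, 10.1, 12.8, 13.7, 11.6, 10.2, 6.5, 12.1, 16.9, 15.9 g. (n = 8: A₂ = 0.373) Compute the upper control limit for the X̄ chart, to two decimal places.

X̄̄ = (833.7 + 833.2 + 832.7 + 831.1 + 832.6 + 833.0 + 833.2 + 830.7 + 831.1 + 831.9) / 10 = 8323.2000 / 10 = 832.3200
R̄ = (15.0 + 10.1 + 12.8 + 13.7 + 11.6 + 10.2 + 6.5 + 12.1 + 16.9 + 15.9) / 10 = 124.8000 / 10 = 12.4800
UCL = X̄̄ + A₂·R̄ = 832.3200 + 0.373 × 12.4800 = 836.9750

836.98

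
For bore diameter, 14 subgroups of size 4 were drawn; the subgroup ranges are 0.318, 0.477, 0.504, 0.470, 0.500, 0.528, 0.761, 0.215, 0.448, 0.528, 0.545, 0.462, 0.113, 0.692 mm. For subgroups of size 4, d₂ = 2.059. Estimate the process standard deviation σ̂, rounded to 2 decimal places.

0.23

R̄ = (0.318 + 0.477 + 0.504 + 0.470 + 0.500 + 0.528 + 0.761 + 0.215 + 0.448 + 0.528 + 0.545 + 0.462 + 0.113 + 0.692) / 14 = 0.4686
σ̂ = R̄ / d₂ = 0.4686 / 2.059 = 0.2276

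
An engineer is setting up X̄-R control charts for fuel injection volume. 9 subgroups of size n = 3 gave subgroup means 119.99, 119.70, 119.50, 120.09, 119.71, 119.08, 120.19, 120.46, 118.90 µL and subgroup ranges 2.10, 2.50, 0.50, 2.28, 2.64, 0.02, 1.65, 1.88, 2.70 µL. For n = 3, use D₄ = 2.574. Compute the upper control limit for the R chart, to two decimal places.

R̄ = (2.10 + 2.50 + 0.50 + 2.28 + 2.64 + 0.02 + 1.65 + 1.88 + 2.70) / 9 = 16.2700 / 9 = 1.8078
UCL_R = D₄·R̄ = 2.574 × 1.8078 = 4.6532

4.65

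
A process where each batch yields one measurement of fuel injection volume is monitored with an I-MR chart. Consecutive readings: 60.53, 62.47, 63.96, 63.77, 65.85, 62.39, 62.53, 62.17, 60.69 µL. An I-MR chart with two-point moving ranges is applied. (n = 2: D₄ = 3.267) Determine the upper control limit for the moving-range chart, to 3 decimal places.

Moving ranges: 1.94, 1.49, 0.19, 2.08, 3.46, 0.14, 0.36, 1.48; M̄R̄ = 11.1400 / 8 = 1.3925
UCL_MR = D₄·M̄R̄ = 3.267 × 1.3925 = 4.5493

4.549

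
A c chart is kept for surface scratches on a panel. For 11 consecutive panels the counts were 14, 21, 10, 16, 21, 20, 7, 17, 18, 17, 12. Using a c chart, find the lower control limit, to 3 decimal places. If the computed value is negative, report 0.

3.830

c̄ = (14 + 21 + 10 + 16 + 21 + 20 + 7 + 17 + 18 + 17 + 12) / 11 = 173 / 11 = 15.7273
LCL = c̄ − 3√c̄ = 15.7273 − 3 × 3.9658 = 3.8300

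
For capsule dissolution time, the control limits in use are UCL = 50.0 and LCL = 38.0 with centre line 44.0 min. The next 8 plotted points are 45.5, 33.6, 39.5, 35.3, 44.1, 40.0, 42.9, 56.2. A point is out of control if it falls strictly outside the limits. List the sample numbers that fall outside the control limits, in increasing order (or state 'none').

Compare each point to [38.0, 50.0]: sample 2 = 33.6 < LCL; sample 4 = 35.3 < LCL; sample 8 = 56.2 > UCL.

2, 4, 8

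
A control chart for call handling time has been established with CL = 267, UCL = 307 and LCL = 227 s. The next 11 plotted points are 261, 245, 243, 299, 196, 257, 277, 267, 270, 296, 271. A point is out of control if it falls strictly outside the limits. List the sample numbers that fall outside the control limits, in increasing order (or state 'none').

5

Compare each point to [227, 307]: sample 5 = 196 < LCL.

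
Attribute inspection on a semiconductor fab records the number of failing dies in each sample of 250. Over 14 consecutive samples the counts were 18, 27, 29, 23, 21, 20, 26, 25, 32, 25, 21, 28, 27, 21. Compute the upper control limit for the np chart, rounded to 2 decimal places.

38.60

p̄ = Σdᵢ / (k·n) = 343 / (14 × 250) = 0.09800
UCL = np̄ + 3·√(np̄(1−p̄)) = 24.5000 + 3 × √(24.5000×0.90200) = 24.5000 + 3 × 4.7010 = 38.6029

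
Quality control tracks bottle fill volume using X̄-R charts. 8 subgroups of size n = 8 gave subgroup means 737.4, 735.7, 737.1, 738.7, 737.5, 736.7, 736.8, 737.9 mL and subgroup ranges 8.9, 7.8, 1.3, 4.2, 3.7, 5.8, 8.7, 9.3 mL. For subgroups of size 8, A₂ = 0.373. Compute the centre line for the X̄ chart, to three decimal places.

737.225

X̄̄ = (737.4 + 735.7 + 737.1 + 738.7 + 737.5 + 736.7 + 736.8 + 737.9) / 8 = 5897.8000 / 8 = 737.2250
CL = X̄̄ = 737.2250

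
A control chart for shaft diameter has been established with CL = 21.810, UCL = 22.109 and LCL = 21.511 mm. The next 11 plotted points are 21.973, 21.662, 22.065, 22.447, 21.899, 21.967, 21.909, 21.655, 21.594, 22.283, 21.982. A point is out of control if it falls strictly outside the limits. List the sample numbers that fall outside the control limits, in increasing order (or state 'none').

Compare each point to [21.511, 22.109]: sample 4 = 22.447 > UCL; sample 10 = 22.283 > UCL.

4, 10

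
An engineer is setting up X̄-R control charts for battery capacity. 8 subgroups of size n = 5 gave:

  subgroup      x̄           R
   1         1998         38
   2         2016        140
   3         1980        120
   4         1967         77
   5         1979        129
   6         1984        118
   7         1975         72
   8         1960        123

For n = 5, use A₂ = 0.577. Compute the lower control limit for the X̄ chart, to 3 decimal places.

X̄̄ = (1998 + 2016 + 1980 + 1967 + 1979 + 1984 + 1975 + 1960) / 8 = 15859.0000 / 8 = 1982.3750
R̄ = (38 + 140 + 120 + 77 + 129 + 118 + 72 + 123) / 8 = 817.0000 / 8 = 102.1250
LCL = X̄̄ − A₂·R̄ = 1982.3750 − 0.577 × 102.1250 = 1923.4489

1923.449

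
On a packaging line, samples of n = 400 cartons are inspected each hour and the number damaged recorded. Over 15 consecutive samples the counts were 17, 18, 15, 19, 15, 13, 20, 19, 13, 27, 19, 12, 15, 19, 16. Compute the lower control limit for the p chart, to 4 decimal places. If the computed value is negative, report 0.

p̄ = Σdᵢ / (k·n) = 257 / (15 × 400) = 0.04283
LCL = p̄ − 3·√(p̄(1−p̄)/n) = 0.04283 − 3 × 0.01012 = 0.01246

0.0125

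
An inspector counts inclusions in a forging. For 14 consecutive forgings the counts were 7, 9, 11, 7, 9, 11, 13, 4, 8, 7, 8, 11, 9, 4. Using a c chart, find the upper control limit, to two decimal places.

17.14

c̄ = (7 + 9 + 11 + 7 + 9 + 11 + 13 + 4 + 8 + 7 + 8 + 11 + 9 + 4) / 14 = 118 / 14 = 8.4286
UCL = c̄ + 3√c̄ = 8.4286 + 3 × √8.4286 = 8.4286 + 3 × 2.9032 = 17.1382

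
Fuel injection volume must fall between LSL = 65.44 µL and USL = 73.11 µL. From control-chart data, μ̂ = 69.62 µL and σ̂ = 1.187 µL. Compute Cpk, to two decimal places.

0.98

Cpu = (USL − μ̂) / (3σ̂) = (73.11 − 69.62) / (3 × 1.187) = 0.9801; Cpl = (μ̂ − LSL) / (3σ̂) = (69.62 − 65.44) / (3 × 1.187) = 1.1738; Cpk = min(Cpu, Cpl) = 0.9801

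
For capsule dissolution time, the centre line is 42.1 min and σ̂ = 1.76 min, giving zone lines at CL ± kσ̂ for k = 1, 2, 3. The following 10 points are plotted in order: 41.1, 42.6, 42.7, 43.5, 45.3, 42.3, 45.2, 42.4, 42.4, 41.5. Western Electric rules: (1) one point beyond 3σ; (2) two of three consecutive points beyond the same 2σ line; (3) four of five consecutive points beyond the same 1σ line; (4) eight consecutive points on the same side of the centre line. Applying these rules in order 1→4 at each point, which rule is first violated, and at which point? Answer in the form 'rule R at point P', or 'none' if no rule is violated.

rule 4 at point 9

Zone of each point (C = within 1σ̂, B = 1σ̂–2σ̂, A = 2σ̂–3σ̂, * = beyond 3σ̂; sign = side of CL): 1:-C, 2:+C, 3:+C, 4:+C, 5:+B, 6:+C, 7:+B, 8:+C, 9:+C, 10:-C
Rule 4 (eight consecutive points on the same side of the centre line) is satisfied at point 9.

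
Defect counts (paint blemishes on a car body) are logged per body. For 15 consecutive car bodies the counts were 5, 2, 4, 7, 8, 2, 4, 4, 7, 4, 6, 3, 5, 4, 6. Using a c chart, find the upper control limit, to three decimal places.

c̄ = (5 + 2 + 4 + 7 + 8 + 2 + 4 + 4 + 7 + 4 + 6 + 3 + 5 + 4 + 6) / 15 = 71 / 15 = 4.7333
UCL = c̄ + 3√c̄ = 4.7333 + 3 × √4.7333 = 4.7333 + 3 × 2.1756 = 11.2602

11.260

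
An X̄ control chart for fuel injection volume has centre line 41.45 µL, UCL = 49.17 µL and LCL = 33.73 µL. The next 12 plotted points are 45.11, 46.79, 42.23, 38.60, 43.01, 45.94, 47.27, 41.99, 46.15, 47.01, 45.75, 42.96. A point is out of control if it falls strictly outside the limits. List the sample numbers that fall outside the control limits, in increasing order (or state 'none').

All 12 points lie within [33.73, 49.17].

none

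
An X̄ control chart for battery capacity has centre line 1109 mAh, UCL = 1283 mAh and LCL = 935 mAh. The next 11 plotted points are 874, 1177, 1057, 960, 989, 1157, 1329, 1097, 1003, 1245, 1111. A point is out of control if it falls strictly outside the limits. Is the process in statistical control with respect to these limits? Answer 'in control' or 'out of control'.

Compare each point to [935, 1283]: sample 1 = 874 < LCL; sample 7 = 1329 > UCL.

out of control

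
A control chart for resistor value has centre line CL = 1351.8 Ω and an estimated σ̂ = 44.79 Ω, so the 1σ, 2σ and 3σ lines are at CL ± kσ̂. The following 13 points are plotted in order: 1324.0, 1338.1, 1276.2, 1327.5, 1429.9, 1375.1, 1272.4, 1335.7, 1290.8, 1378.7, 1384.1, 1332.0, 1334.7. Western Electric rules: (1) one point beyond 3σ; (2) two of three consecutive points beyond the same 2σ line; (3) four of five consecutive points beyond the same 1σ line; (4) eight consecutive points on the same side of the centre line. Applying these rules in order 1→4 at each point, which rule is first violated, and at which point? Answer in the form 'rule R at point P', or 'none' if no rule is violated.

none

Zone of each point (C = within 1σ̂, B = 1σ̂–2σ̂, A = 2σ̂–3σ̂, * = beyond 3σ̂; sign = side of CL): 1:-C, 2:-C, 3:-B, 4:-C, 5:+B, 6:+C, 7:-B, 8:-C, 9:-B, 10:+C, 11:+C, 12:-C, 13:-C
No rule fires across all 13 points.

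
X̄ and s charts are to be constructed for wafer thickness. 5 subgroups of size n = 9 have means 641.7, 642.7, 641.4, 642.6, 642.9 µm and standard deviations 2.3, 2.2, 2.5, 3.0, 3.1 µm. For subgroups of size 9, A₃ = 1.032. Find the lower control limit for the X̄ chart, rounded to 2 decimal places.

X̄̄ = (641.7 + 642.7 + 641.4 + 642.6 + 642.9) / 5 = 642.2600
s̄ = (2.3 + 2.2 + 2.5 + 3.0 + 3.1) / 5 = 2.6200
LCL = X̄̄ − A₃·s̄ = 642.2600 − 1.032 × 2.6200 = 639.5562

639.56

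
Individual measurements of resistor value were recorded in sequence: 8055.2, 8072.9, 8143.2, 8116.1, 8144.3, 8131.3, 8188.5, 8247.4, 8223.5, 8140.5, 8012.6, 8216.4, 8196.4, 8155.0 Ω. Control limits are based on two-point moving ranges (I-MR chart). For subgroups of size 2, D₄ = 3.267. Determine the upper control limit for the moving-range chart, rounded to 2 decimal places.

194.11

Moving ranges: 17.7, 70.3, 27.1, 28.2, 13.0, 57.2, 58.9, 23.9, 83.0, 127.9, 203.8, 20.0, 41.4; M̄R̄ = 772.4000 / 13 = 59.4154
UCL_MR = D₄·M̄R̄ = 3.267 × 59.4154 = 194.1101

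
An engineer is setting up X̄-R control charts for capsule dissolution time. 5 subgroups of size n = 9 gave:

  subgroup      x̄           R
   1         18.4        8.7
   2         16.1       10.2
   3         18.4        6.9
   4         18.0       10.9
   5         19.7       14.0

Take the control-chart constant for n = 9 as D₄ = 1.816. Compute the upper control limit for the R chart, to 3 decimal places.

R̄ = (8.7 + 10.2 + 6.9 + 10.9 + 14.0) / 5 = 50.7000 / 5 = 10.1400
UCL_R = D₄·R̄ = 1.816 × 10.1400 = 18.4142

18.414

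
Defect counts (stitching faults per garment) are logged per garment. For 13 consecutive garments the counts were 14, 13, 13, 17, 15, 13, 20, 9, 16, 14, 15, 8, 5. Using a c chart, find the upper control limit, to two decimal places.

c̄ = (14 + 13 + 13 + 17 + 15 + 13 + 20 + 9 + 16 + 14 + 15 + 8 + 5) / 13 = 172 / 13 = 13.2308
UCL = c̄ + 3√c̄ = 13.2308 + 3 × √13.2308 = 13.2308 + 3 × 3.6374 = 24.1430

24.14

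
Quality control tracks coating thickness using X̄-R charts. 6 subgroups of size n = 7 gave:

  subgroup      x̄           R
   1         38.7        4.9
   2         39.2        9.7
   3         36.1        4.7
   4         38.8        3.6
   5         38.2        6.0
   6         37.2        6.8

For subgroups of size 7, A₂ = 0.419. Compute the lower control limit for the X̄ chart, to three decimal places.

X̄̄ = (38.7 + 39.2 + 36.1 + 38.8 + 38.2 + 37.2) / 6 = 228.2000 / 6 = 38.0333
R̄ = (4.9 + 9.7 + 4.7 + 3.6 + 6.0 + 6.8) / 6 = 35.7000 / 6 = 5.9500
LCL = X̄̄ − A₂·R̄ = 38.0333 − 0.419 × 5.9500 = 35.5403

35.540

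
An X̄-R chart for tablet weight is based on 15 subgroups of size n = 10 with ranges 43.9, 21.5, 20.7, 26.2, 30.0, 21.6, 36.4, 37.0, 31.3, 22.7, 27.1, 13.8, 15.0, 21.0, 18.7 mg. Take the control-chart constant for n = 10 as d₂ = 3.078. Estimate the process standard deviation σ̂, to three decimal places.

R̄ = (43.9 + 21.5 + 20.7 + 26.2 + 30.0 + 21.6 + 36.4 + 37.0 + 31.3 + 22.7 + 27.1 + 13.8 + 15.0 + 21.0 + 18.7) / 15 = 25.7933
σ̂ = R̄ / d₂ = 25.7933 / 3.078 = 8.3799

8.380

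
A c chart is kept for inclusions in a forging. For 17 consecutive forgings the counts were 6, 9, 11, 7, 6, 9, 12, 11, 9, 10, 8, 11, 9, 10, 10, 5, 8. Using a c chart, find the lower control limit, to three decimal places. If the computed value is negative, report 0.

c̄ = (6 + 9 + 11 + 7 + 6 + 9 + 12 + 11 + 9 + 10 + 8 + 11 + 9 + 10 + 10 + 5 + 8) / 17 = 151 / 17 = 8.8824
LCL = c̄ − 3√c̄ = 8.8824 − 3 × 2.9803 = -0.0586 → 0 (cannot be negative)

0.000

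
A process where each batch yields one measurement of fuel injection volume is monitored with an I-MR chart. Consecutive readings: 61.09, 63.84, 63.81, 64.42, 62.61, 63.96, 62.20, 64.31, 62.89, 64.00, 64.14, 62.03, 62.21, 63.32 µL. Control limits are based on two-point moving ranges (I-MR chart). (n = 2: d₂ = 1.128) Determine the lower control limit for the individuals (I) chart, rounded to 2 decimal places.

59.83

X̄ = (61.09 + 63.84 + 63.81 + 64.42 + 62.61 + 63.96 + 62.20 + 64.31 + 62.89 + 64.00 + 64.14 + 62.03 + 62.21 + 63.32) / 14 = 63.2021
Moving ranges: 2.75, 0.03, 0.61, 1.81, 1.35, 1.76, 2.11, 1.42, 1.11, 0.14, 2.11, 0.18, 1.11; M̄R̄ = 16.4900 / 13 = 1.2685
LCL = X̄ − 3·M̄R̄/d₂ = 63.2021 − 3 × 1.2685 / 1.128 = 59.8286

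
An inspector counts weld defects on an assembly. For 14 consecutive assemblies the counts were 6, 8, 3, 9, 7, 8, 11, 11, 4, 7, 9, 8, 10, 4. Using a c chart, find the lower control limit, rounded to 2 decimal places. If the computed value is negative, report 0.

0.00

c̄ = (6 + 8 + 3 + 9 + 7 + 8 + 11 + 11 + 4 + 7 + 9 + 8 + 10 + 4) / 14 = 105 / 14 = 7.5000
LCL = c̄ − 3√c̄ = 7.5000 − 3 × 2.7386 = -0.7158 → 0 (cannot be negative)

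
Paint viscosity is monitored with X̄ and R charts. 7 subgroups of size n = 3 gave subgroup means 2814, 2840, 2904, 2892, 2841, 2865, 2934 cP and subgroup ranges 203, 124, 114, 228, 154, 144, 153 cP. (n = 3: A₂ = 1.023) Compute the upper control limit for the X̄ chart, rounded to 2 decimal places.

3033.68

X̄̄ = (2814 + 2840 + 2904 + 2892 + 2841 + 2865 + 2934) / 7 = 20090.0000 / 7 = 2870.0000
R̄ = (203 + 124 + 114 + 228 + 154 + 144 + 153) / 7 = 1120.0000 / 7 = 160.0000
UCL = X̄̄ + A₂·R̄ = 2870.0000 + 1.023 × 160.0000 = 3033.6800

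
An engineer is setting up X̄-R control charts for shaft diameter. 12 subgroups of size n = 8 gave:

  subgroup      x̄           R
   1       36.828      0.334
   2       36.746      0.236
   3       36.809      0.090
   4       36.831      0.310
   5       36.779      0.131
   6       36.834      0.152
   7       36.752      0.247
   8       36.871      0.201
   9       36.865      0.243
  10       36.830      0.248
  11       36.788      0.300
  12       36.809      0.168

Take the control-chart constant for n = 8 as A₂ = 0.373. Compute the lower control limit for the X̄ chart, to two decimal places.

36.73

X̄̄ = (36.828 + 36.746 + 36.809 + 36.831 + 36.779 + 36.834 + 36.752 + 36.871 + 36.865 + 36.830 + 36.788 + 36.809) / 12 = 441.7420 / 12 = 36.8118
R̄ = (0.334 + 0.236 + 0.090 + 0.310 + 0.131 + 0.152 + 0.247 + 0.201 + 0.243 + 0.248 + 0.300 + 0.168) / 12 = 2.6600 / 12 = 0.2217
LCL = X̄̄ − A₂·R̄ = 36.8118 − 0.373 × 0.2217 = 36.7292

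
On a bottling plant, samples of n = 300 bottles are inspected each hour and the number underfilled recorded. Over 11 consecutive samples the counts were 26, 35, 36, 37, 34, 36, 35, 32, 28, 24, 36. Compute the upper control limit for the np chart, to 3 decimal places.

48.816

p̄ = Σdᵢ / (k·n) = 359 / (11 × 300) = 0.10879
UCL = np̄ + 3·√(np̄(1−p̄)) = 32.6364 + 3 × √(32.6364×0.89121) = 32.6364 + 3 × 5.3931 = 48.8158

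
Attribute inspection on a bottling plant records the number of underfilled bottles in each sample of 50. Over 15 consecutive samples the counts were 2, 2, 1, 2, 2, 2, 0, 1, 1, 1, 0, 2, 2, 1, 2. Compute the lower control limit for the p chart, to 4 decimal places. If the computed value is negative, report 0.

p̄ = Σdᵢ / (k·n) = 21 / (15 × 50) = 0.02800
LCL = p̄ − 3·√(p̄(1−p̄)/n) = 0.02800 − 3 × 0.02333 = -0.04199 → 0 (negative, so LCL = 0)

0.0000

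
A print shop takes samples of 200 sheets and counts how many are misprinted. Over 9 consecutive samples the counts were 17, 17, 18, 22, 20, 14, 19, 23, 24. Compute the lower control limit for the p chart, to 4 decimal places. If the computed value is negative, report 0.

p̄ = Σdᵢ / (k·n) = 174 / (9 × 200) = 0.09667
LCL = p̄ − 3·√(p̄(1−p̄)/n) = 0.09667 − 3 × 0.02090 = 0.03398

0.0340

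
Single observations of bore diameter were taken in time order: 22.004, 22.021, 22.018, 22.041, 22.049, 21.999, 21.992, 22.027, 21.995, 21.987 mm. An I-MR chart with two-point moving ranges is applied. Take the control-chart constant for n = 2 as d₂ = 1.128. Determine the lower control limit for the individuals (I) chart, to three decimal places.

X̄ = (22.004 + 22.021 + 22.018 + 22.041 + 22.049 + 21.999 + 21.992 + 22.027 + 21.995 + 21.987) / 10 = 22.0133
Moving ranges: 0.017, 0.003, 0.023, 0.008, 0.050, 0.007, 0.035, 0.032, 0.008; M̄R̄ = 0.1830 / 9 = 0.0203
LCL = X̄ − 3·M̄R̄/d₂ = 22.0133 − 3 × 0.0203 / 1.128 = 21.9592

21.959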